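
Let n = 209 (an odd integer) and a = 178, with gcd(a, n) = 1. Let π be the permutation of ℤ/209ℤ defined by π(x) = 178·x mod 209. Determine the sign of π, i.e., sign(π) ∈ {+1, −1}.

Trace 163: π^k(163) = [163, 172, 102, 182, 1, 178, 125] for k=0..6.
π_178 has 14 disjoint cycles with lengths [30, 30, 30, 30, 30, 30, 10, 3, 3, 3, 3, 3, 3, 1] on {0,…,208}.
n − c = 209 − 14 = 195; sign = (−1)^195 = -1.
Check: (178/209) = -1 by Zolotarev.

-1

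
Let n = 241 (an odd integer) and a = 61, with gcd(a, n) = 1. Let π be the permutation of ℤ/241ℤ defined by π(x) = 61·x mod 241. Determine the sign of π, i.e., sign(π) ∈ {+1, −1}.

Start at x=180: 180 → 135 → 41 → 91 → 8 → 6 → 125 → … (one orbit).
Decompose π into cycles: lengths [40, 40, 40, 40, 40, 40, 1] (7 cycles, including the fixed point 0).
Σ(ℓ_i−1) = 241−7 = 234; sign = (−1)^234 = +1.

+1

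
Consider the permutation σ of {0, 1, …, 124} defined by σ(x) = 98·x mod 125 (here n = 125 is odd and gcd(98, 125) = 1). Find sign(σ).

Orbit of 54 under x↦98x: [54, 42, 116, 118, 64, 22, 31]… (length divides ord_125(98)).
π_98 has 4 disjoint cycles with lengths [100, 20, 4, 1] on {0,…,124}.
4 cycles on 125: each ℓ→(−1)^(ℓ−1), product (−1)^121 = -1.
Check: (98/125) = -1 by Zolotarev.

-1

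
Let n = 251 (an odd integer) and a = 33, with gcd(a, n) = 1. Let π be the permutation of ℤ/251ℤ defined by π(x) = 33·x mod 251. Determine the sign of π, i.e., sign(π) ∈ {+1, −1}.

-1

Orbit of 61 under x↦33x: [61, 5, 165, 174, 220, 232, 126]… (length divides ord_251(33)).
The orbit structure of x ↦ 33x mod 251: 2 orbits of sizes [250, 1].
2 cycles on 251: each ℓ→(−1)^(ℓ−1), product (−1)^249 = -1.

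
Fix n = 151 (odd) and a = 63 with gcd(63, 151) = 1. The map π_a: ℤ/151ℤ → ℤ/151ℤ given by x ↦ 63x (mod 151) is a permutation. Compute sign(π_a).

Trace 74: π^k(74) = [74, 132, 11, 89, 20, 52, 105] for k=0..6.
π_63 has 2 disjoint cycles with lengths [150, 1] on {0,…,150}.
151 − 2 = 149 transpositions; sign(π) = (−1)^149 = -1.

-1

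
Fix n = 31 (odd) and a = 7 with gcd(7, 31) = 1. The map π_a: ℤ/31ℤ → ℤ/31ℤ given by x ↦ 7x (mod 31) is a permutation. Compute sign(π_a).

Orbit of 1 under x↦7x: [1, 7, 18, 2, 14, 5, 4]… (length divides ord_31(7)).
The orbit structure of x ↦ 7x mod 31: 3 orbits of sizes [15, 15, 1].
31 − 3 = 28 transpositions; sign(π) = (−1)^28 = +1.
Zolotarev: (7|31) = +1, matching the cycle-count sign.

+1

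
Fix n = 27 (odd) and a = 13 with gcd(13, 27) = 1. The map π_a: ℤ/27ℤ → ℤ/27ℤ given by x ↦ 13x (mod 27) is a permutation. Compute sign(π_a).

+1

Start at x=19: 19 → 4 → 25 → 1 → 13 → 7 → 10 → … (one orbit).
Cycle lengths of π_13 on ℤ/27ℤ: [9, 9, 3, 3, 1, 1, 1]; 7 cycles in total.
27 − 7 = 20 transpositions; sign(π) = (−1)^20 = +1.
Check: (13/27) = +1 by Zolotarev.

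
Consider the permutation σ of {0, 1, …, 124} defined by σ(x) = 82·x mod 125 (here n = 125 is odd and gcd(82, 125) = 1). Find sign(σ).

-1

Trace 124: π^k(124) = [124, 43, 26, 7, 74, 68, 76] for k=0..6.
Cycle lengths of π_82 on ℤ/125ℤ: [20, 20, 20, 20, 20, 4, 4, 4, 4, 4, 4, 1]; 12 cycles in total.
With 12 cycles on 125 points, sign = (−1)^{125−12} = -1.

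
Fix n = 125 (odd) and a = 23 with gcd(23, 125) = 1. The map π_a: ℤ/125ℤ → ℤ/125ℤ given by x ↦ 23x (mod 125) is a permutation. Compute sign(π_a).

Start at x=103: 103 → 119 → 112 → 76 → 123 → 79 → 67 → … (one orbit).
Cycle lengths of π_23 on ℤ/125ℤ: [100, 20, 4, 1]; 4 cycles in total.
n − c = 125 − 4 = 121; sign = (−1)^121 = -1.

-1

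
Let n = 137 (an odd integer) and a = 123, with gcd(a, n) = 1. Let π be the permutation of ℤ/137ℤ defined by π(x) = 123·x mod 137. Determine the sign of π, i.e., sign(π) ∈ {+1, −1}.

Orbit of 115 under x↦123x: [115, 34, 72, 88, 1, 123, 59]… (length divides ord_137(123)).
Cycle type of π: 17×8 + 1; total 9 cycles.
With 9 cycles on 137 points, sign = (−1)^{137−9} = +1.
Zolotarev: (123|137) = +1, matching the cycle-count sign.

+1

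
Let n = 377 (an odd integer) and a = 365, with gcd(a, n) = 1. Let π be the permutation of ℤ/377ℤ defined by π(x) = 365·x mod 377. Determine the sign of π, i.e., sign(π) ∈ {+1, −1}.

Trace 365: π^k(365) = [365, 144, 157, 1] for k=0..3.
The orbit structure of x ↦ 365x mod 377: 104 orbits of sizes [4, 4, 4, 4, 4, 4, 4, 4, 4, 4, 4, 4, 4, 4, 4, 4, 4, 4, 4, 4, 4, 4, 4, 4, 4, 4, 4, 4, 4, 4, 4, 4, 4, 4, 4, 4, 4, 4, 4, 4, 4, 4, 4, 4, 4, 4, 4, 4, 4, 4, 4, 4, 4, 4, 4, 4, 4, 4, 4, 4, 4, 4, 4, 4, 4, 4, 4, 4, 4, 4, 4, 4, 4, 4, 4, 4, 4, 4, 4, 4, 4, 4, 4, 4, 4, 4, 4, 4, 4, 4, 4, 1, 1, 1, 1, 1, 1, 1, 1, 1, 1, 1, 1, 1].
With 104 cycles on 377 points, sign = (−1)^{377−104} = -1.
Zolotarev: (365|377) = -1, matching the cycle-count sign.

-1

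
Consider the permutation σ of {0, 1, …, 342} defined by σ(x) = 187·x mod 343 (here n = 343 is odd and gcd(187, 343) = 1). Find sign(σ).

-1

Orbit of 160 under x↦187x: [160, 79, 24, 29, 278, 193, 76]… (length divides ord_343(187)).
π_187 has 4 disjoint cycles with lengths [294, 42, 6, 1] on {0,…,342}.
Σ(ℓ_i−1) = 343−4 = 339; sign = (−1)^339 = -1.
The Jacobi symbol (187|343) = -1 (Zolotarev) agrees.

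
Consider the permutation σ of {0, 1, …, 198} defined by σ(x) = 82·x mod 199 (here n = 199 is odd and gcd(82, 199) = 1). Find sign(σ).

-1

Start at x=157: 157 → 138 → 172 → 174 → 139 → 55 → 132 → … (one orbit).
4 cycles of lengths [66, 66, 66, 1].
n − c = 199 − 4 = 195; sign = (−1)^195 = -1.
Via Zolotarev, sign(π_{82}) = (82|199) = -1.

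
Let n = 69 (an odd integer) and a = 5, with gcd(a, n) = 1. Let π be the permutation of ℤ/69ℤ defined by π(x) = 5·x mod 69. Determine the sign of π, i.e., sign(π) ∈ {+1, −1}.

+1

Start at x=58: 58 → 14 → 1 → 5 → 25 → 56 → 4 → … (one orbit).
5 cycles of lengths [22, 22, 22, 2, 1].
n − c = 69 − 5 = 64; sign = (−1)^64 = +1.
(5|69)_J = +1 (Zolotarev's lemma cross-check).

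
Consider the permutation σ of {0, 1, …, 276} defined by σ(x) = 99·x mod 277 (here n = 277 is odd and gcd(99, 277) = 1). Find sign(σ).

-1

Start at x=193: 193 → 271 → 237 → 195 → 192 → 172 → 131 → … (one orbit).
Cycle type of π: 276 + 1; total 2 cycles.
2 cycles on 277: each ℓ→(−1)^(ℓ−1), product (−1)^275 = -1.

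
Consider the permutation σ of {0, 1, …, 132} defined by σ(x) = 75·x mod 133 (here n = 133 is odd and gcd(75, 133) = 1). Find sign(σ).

+1

Trace 94: π^k(94) = [94, 1, 75, 39, 132, 58] for k=0..5.
29 cycles of lengths [6, 6, 6, 6, 6, 6, 6, 6, 6, 6, 6, 6, 6, 6, 6, 6, 6, 6, 6, 2, 2, 2, 2, 2, 2, 2, 2, 2, 1].
133 − 29 = 104 transpositions; sign(π) = (−1)^104 = +1.
The Jacobi symbol (75|133) = +1 (Zolotarev) agrees.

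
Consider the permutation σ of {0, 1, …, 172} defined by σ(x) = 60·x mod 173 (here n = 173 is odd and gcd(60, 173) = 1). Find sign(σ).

Orbit of 6 under x↦60x: [6, 14, 148, 57, 133, 22, 109]… (length divides ord_173(60)).
Cycle lengths of π_60 on ℤ/173ℤ: [43, 43, 43, 43, 1]; 5 cycles in total.
Σ(ℓ_i−1) = 173−5 = 168; sign = (−1)^168 = +1.
Via Zolotarev, sign(π_{60}) = (60|173) = +1.

+1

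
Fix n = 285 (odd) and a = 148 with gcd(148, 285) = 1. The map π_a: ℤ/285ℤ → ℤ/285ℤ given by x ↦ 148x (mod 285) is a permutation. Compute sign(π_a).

Trace 52: π^k(52) = [52, 1, 148, 244, 202, 256, 268] for k=0..6.
Cycle lengths of π_148 on ℤ/285ℤ: [36, 36, 36, 36, 36, 36, 18, 18, 18, 4, 4, 4, 1, 1, 1]; 15 cycles in total.
Σ(ℓ_i−1) = 285−15 = 270; sign = (−1)^270 = +1.
Zolotarev: (148|285) = +1, matching the cycle-count sign.

+1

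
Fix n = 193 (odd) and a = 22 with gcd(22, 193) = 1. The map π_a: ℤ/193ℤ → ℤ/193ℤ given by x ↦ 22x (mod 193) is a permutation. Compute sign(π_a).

-1

Start at x=121: 121 → 153 → 85 → 133 → 31 → 103 → 143 → … (one orbit).
The orbit structure of x ↦ 22x mod 193: 2 orbits of sizes [192, 1].
Σ(ℓ_i−1) = 193−2 = 191; sign = (−1)^191 = -1.
Via Zolotarev, sign(π_{22}) = (22|193) = -1.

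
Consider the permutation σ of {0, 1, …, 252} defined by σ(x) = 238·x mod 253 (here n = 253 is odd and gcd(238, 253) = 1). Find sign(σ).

-1

Orbit of 192 under x↦238x: [192, 156, 190, 186, 246, 105, 196]… (length divides ord_253(238)).
The orbit structure of x ↦ 238x mod 253: 6 orbits of sizes [110, 110, 11, 11, 10, 1].
n − c = 253 − 6 = 247; sign = (−1)^247 = -1.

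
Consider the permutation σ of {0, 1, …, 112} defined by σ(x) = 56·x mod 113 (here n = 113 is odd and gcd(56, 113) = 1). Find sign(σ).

Trace 83: π^k(83) = [83, 15, 49, 32, 97, 8, 109] for k=0..6.
The orbit structure of x ↦ 56x mod 113: 5 orbits of sizes [28, 28, 28, 28, 1].
sign(π) = (−1)^{n − #cycles} = (−1)^{113−5} = (−1)^108 = +1.
Zolotarev: (56|113) = +1, matching the cycle-count sign.

+1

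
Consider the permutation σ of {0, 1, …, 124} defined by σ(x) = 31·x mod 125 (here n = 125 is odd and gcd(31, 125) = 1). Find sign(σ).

+1

Orbit of 66 under x↦31x: [66, 46, 51, 81, 11, 91, 71]… (length divides ord_125(31)).
π_31 has 13 disjoint cycles with lengths [25, 25, 25, 25, 5, 5, 5, 5, 1, 1, 1, 1, 1] on {0,…,124}.
13 cycles on 125: each ℓ→(−1)^(ℓ−1), product (−1)^112 = +1.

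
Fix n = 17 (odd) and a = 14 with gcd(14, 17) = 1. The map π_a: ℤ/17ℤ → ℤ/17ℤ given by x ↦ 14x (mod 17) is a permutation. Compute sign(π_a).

Orbit of 4 under x↦14x: [4, 5, 2, 11, 1, 14, 9]… (length divides ord_17(14)).
Decompose π into cycles: lengths [16, 1] (2 cycles, including the fixed point 0).
Σ(ℓ_i−1) = 17−2 = 15; sign = (−1)^15 = -1.
Via Zolotarev, sign(π_{14}) = (14|17) = -1.

-1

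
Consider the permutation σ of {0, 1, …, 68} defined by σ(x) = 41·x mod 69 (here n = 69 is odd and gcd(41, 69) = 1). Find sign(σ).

-1

Orbit of 59 under x↦41x: [59, 4, 26, 31, 29, 16, 35]… (length divides ord_69(41)).
The orbit structure of x ↦ 41x mod 69: 6 orbits of sizes [22, 22, 11, 11, 2, 1].
With 6 cycles on 69 points, sign = (−1)^{69−6} = -1.
Check: (41/69) = -1 by Zolotarev.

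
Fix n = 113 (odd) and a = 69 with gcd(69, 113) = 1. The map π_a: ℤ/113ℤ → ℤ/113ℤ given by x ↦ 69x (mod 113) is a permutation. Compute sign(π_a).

+1

Trace 1: π^k(1) = [1, 69, 15, 18, 112, 44, 98] for k=0..6.
The orbit structure of x ↦ 69x mod 113: 15 orbits of sizes [8, 8, 8, 8, 8, 8, 8, 8, 8, 8, 8, 8, 8, 8, 1].
n − c = 113 − 15 = 98; sign = (−1)^98 = +1.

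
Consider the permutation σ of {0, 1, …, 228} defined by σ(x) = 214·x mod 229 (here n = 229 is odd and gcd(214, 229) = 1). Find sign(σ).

+1

Trace 42: π^k(42) = [42, 57, 61, 1, 214, 225, 60] for k=0..6.
π_214 has 13 disjoint cycles with lengths [19, 19, 19, 19, 19, 19, 19, 19, 19, 19, 19, 19, 1] on {0,…,228}.
229 − 13 = 216 transpositions; sign(π) = (−1)^216 = +1.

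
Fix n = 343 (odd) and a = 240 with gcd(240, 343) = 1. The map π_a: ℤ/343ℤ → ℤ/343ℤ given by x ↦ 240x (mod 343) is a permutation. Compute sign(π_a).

+1

Trace 219: π^k(219) = [219, 81, 232, 114, 263, 8, 205] for k=0..6.
Cycle type of π: 147×2 + 21×2 + 3×2 + 1; total 7 cycles.
7 cycles on 343: each ℓ→(−1)^(ℓ−1), product (−1)^336 = +1.
The Jacobi symbol (240|343) = +1 (Zolotarev) agrees.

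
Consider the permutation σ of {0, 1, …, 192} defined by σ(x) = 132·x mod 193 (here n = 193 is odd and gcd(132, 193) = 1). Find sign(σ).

Trace 181: π^k(181) = [181, 153, 124, 156, 134, 125, 95] for k=0..6.
Cycle lengths of π_132 on ℤ/193ℤ: [192, 1]; 2 cycles in total.
n − c = 193 − 2 = 191; sign = (−1)^191 = -1.
Zolotarev: (132|193) = -1, matching the cycle-count sign.

-1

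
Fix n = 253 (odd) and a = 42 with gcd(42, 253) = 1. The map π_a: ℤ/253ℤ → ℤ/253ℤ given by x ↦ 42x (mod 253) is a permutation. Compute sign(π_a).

-1

Orbit of 38 under x↦42x: [38, 78, 240, 213, 91, 27, 122]… (length divides ord_253(42)).
6 cycles of lengths [110, 110, 22, 5, 5, 1].
6 cycles on 253: each ℓ→(−1)^(ℓ−1), product (−1)^247 = -1.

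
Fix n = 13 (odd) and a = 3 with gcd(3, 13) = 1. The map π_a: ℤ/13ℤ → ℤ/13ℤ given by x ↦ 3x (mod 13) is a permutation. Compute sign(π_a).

Start at x=3: 3 → 9 → 1 → 3 (one orbit).
The orbit structure of x ↦ 3x mod 13: 5 orbits of sizes [3, 3, 3, 3, 1].
With 5 cycles on 13 points, sign = (−1)^{13−5} = +1.

+1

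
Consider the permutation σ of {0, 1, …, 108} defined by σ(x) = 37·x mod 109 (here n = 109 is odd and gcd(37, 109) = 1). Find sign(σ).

Trace 87: π^k(87) = [87, 58, 75, 50, 106, 107, 35] for k=0..6.
2 cycles of lengths [108, 1].
2 cycles on 109: each ℓ→(−1)^(ℓ−1), product (−1)^107 = -1.

-1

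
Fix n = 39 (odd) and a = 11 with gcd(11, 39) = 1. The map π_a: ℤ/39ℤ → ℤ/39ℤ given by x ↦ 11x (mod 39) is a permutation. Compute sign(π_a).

Start at x=1: 1 → 11 → 4 → 5 → 16 → 20 → 25 → … (one orbit).
The orbit structure of x ↦ 11x mod 39: 5 orbits of sizes [12, 12, 12, 2, 1].
39 − 5 = 34 transpositions; sign(π) = (−1)^34 = +1.

+1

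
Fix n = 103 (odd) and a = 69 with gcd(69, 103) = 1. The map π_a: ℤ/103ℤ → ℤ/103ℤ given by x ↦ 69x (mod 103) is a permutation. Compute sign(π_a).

-1

Start at x=13: 13 → 73 → 93 → 31 → 79 → 95 → 66 → … (one orbit).
Decompose π into cycles: lengths [34, 34, 34, 1] (4 cycles, including the fixed point 0).
n − c = 103 − 4 = 99; sign = (−1)^99 = -1.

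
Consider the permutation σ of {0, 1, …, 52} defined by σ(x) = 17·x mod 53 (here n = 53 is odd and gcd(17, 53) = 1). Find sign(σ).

+1

Orbit of 44 under x↦17x: [44, 6, 49, 38, 10, 11, 28]… (length divides ord_53(17)).
Cycle type of π: 26×2 + 1; total 3 cycles.
53 − 3 = 50 transpositions; sign(π) = (−1)^50 = +1.
The Jacobi symbol (17|53) = +1 (Zolotarev) agrees.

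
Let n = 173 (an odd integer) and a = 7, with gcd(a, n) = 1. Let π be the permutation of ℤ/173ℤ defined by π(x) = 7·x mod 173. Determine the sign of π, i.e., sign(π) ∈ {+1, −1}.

-1

Orbit of 123 under x↦7x: [123, 169, 145, 150, 12, 84, 69]… (length divides ord_173(7)).
Cycle lengths of π_7 on ℤ/173ℤ: [172, 1]; 2 cycles in total.
2 cycles on 173: each ℓ→(−1)^(ℓ−1), product (−1)^171 = -1.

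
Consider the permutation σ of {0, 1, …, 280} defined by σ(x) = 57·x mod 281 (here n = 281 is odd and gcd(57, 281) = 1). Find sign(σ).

Start at x=57: 57 → 158 → 14 → 236 → 245 → 196 → 213 → … (one orbit).
Cycle type of π: 140×2 + 1; total 3 cycles.
sign(π) = (−1)^{n − #cycles} = (−1)^{281−3} = (−1)^278 = +1.
Via Zolotarev, sign(π_{57}) = (57|281) = +1.

+1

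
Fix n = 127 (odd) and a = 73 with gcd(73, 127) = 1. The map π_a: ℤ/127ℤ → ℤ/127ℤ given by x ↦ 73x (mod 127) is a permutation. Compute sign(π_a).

+1

Trace 16: π^k(16) = [16, 25, 47, 2, 19, 117, 32] for k=0..6.
The orbit structure of x ↦ 73x mod 127: 7 orbits of sizes [21, 21, 21, 21, 21, 21, 1].
With 7 cycles on 127 points, sign = (−1)^{127−7} = +1.
Zolotarev: (73|127) = +1, matching the cycle-count sign.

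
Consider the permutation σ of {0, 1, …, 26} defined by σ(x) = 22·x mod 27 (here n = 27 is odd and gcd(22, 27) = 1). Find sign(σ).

+1

Orbit of 13 under x↦22x: [13, 16, 1, 22, 25, 10, 4]… (length divides ord_27(22)).
The orbit structure of x ↦ 22x mod 27: 7 orbits of sizes [9, 9, 3, 3, 1, 1, 1].
7 cycles on 27: each ℓ→(−1)^(ℓ−1), product (−1)^20 = +1.
The Jacobi symbol (22|27) = +1 (Zolotarev) agrees.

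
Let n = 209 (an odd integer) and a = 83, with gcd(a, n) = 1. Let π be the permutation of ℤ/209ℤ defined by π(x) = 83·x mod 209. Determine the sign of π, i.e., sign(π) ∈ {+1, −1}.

Start at x=153: 153 → 159 → 30 → 191 → 178 → 144 → 39 → … (one orbit).
The orbit structure of x ↦ 83x mod 209: 14 orbits of sizes [30, 30, 30, 30, 30, 30, 10, 3, 3, 3, 3, 3, 3, 1].
sign(π) = (−1)^{n − #cycles} = (−1)^{209−14} = (−1)^195 = -1.

-1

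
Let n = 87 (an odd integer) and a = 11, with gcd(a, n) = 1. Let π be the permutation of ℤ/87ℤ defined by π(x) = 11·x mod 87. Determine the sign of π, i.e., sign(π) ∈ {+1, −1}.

Trace 64: π^k(64) = [64, 8, 1, 11, 34, 26, 25] for k=0..6.
The orbit structure of x ↦ 11x mod 87: 5 orbits of sizes [28, 28, 28, 2, 1].
Σ(ℓ_i−1) = 87−5 = 82; sign = (−1)^82 = +1.
The Jacobi symbol (11|87) = +1 (Zolotarev) agrees.

+1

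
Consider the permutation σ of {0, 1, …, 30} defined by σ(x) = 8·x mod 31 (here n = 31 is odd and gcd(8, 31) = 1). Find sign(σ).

Start at x=2: 2 → 16 → 4 → 1 → 8 → 2 (one orbit).
π_8 has 7 disjoint cycles with lengths [5, 5, 5, 5, 5, 5, 1] on {0,…,30}.
With 7 cycles on 31 points, sign = (−1)^{31−7} = +1.
Zolotarev: (8|31) = +1, matching the cycle-count sign.

+1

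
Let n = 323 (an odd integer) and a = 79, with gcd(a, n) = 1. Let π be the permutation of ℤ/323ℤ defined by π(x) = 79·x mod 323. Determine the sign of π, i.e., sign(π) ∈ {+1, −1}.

Trace 14: π^k(14) = [14, 137, 164, 36, 260, 191, 231] for k=0..6.
Cycle type of π: 144×2 + 18 + 16 + 1; total 5 cycles.
5 cycles on 323: each ℓ→(−1)^(ℓ−1), product (−1)^318 = +1.
Via Zolotarev, sign(π_{79}) = (79|323) = +1.

+1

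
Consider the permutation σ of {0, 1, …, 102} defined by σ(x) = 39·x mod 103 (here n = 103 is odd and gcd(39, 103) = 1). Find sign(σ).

Start at x=80: 80 → 30 → 37 → 1 → 39 → 79 → 94 → … (one orbit).
4 cycles of lengths [34, 34, 34, 1].
103 − 4 = 99 transpositions; sign(π) = (−1)^99 = -1.
Check: (39/103) = -1 by Zolotarev.

-1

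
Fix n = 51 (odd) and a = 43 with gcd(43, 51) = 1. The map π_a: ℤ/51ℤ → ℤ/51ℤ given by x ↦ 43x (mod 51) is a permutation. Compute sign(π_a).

+1

Start at x=4: 4 → 19 → 1 → 43 → 13 → 49 → 16 → … (one orbit).
Decompose π into cycles: lengths [8, 8, 8, 8, 8, 8, 1, 1, 1] (9 cycles, including the fixed point 0).
9 cycles on 51: each ℓ→(−1)^(ℓ−1), product (−1)^42 = +1.
Zolotarev: (43|51) = +1, matching the cycle-count sign.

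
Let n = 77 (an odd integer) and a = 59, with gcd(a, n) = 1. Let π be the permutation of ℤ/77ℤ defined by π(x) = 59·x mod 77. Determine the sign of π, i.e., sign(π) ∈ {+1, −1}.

Trace 31: π^k(31) = [31, 58, 34, 4, 5, 64, 3] for k=0..6.
The orbit structure of x ↦ 59x mod 77: 6 orbits of sizes [30, 30, 6, 5, 5, 1].
Σ(ℓ_i−1) = 77−6 = 71; sign = (−1)^71 = -1.

-1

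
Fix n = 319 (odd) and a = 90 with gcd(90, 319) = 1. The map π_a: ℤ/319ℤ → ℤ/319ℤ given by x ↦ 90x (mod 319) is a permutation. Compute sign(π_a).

+1

Orbit of 162 under x↦90x: [162, 225, 153, 53, 304, 245, 39]… (length divides ord_319(90)).
Cycle type of π: 140×2 + 28 + 10 + 1; total 5 cycles.
n − c = 319 − 5 = 314; sign = (−1)^314 = +1.
Check: (90/319) = +1 by Zolotarev.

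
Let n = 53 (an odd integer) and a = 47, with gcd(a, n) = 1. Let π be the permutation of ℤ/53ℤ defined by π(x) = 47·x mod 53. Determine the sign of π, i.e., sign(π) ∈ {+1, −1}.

+1

Trace 16: π^k(16) = [16, 10, 46, 42, 13, 28, 44] for k=0..6.
Decompose π into cycles: lengths [13, 13, 13, 13, 1] (5 cycles, including the fixed point 0).
With 5 cycles on 53 points, sign = (−1)^{53−5} = +1.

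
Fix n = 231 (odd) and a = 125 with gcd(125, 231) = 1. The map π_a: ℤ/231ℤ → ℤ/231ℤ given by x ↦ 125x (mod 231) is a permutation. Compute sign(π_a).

Start at x=20: 20 → 190 → 188 → 169 → 104 → 64 → 146 → … (one orbit).
33 cycles of lengths [10, 10, 10, 10, 10, 10, 10, 10, 10, 10, 10, 10, 10, 10, 10, 10, 10, 10, 10, 10, 5, 5, 2, 2, 2, 2, 2, 2, 2, 2, 2, 2, 1].
33 cycles on 231: each ℓ→(−1)^(ℓ−1), product (−1)^198 = +1.
Zolotarev: (125|231) = +1, matching the cycle-count sign.

+1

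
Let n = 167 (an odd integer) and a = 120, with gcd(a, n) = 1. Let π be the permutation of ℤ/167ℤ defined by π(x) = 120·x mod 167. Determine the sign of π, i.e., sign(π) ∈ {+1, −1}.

Trace 2: π^k(2) = [2, 73, 76, 102, 49, 35, 25] for k=0..6.
Decompose π into cycles: lengths [166, 1] (2 cycles, including the fixed point 0).
sign(π) = (−1)^{n − #cycles} = (−1)^{167−2} = (−1)^165 = -1.

-1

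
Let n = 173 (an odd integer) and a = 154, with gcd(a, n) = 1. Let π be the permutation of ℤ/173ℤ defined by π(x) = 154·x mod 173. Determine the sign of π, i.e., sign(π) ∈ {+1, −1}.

Trace 11: π^k(11) = [11, 137, 165, 152, 53, 31, 103] for k=0..6.
Cycle type of π: 172 + 1; total 2 cycles.
With 2 cycles on 173 points, sign = (−1)^{173−2} = -1.
The Jacobi symbol (154|173) = -1 (Zolotarev) agrees.

-1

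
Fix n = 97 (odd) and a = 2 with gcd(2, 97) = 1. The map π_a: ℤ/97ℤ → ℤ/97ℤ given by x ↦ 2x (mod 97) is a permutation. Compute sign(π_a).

Orbit of 48 under x↦2x: [48, 96, 95, 93, 89, 81, 65]… (length divides ord_97(2)).
Cycle type of π: 48×2 + 1; total 3 cycles.
n − c = 97 − 3 = 94; sign = (−1)^94 = +1.
Via Zolotarev, sign(π_{2}) = (2|97) = +1.

+1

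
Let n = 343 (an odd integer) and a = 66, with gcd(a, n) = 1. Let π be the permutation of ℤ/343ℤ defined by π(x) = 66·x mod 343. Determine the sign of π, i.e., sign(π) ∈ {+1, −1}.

-1

Trace 165: π^k(165) = [165, 257, 155, 283, 156, 6, 53] for k=0..6.
π_66 has 4 disjoint cycles with lengths [294, 42, 6, 1] on {0,…,342}.
4 cycles on 343: each ℓ→(−1)^(ℓ−1), product (−1)^339 = -1.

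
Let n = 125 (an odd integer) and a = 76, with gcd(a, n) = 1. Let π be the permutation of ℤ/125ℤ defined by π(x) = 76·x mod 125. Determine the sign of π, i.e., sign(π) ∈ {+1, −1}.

+1

Orbit of 1 under x↦76x: [1, 76, 26, 101, 51]… (length divides ord_125(76)).
π_76 has 45 disjoint cycles with lengths [5, 5, 5, 5, 5, 5, 5, 5, 5, 5, 5, 5, 5, 5, 5, 5, 5, 5, 5, 5, 1, 1, 1, 1, 1, 1, 1, 1, 1, 1, 1, 1, 1, 1, 1, 1, 1, 1, 1, 1, 1, 1, 1, 1, 1] on {0,…,124}.
Σ(ℓ_i−1) = 125−45 = 80; sign = (−1)^80 = +1.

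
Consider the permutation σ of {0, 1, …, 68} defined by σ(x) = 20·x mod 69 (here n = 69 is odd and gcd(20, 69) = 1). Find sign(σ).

+1

Start at x=65: 65 → 58 → 56 → 16 → 44 → 52 → 5 → … (one orbit).
5 cycles of lengths [22, 22, 22, 2, 1].
Σ(ℓ_i−1) = 69−5 = 64; sign = (−1)^64 = +1.
(20|69)_J = +1 (Zolotarev's lemma cross-check).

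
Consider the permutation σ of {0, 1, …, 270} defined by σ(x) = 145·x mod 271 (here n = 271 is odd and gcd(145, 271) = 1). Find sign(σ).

-1

Start at x=188: 188 → 160 → 165 → 77 → 54 → 242 → 131 → … (one orbit).
6 cycles of lengths [54, 54, 54, 54, 54, 1].
With 6 cycles on 271 points, sign = (−1)^{271−6} = -1.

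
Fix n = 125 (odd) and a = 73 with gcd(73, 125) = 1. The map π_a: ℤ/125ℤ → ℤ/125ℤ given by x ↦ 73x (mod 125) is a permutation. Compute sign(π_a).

Trace 121: π^k(121) = [121, 83, 59, 57, 36, 3, 94] for k=0..6.
Decompose π into cycles: lengths [100, 20, 4, 1] (4 cycles, including the fixed point 0).
4 cycles on 125: each ℓ→(−1)^(ℓ−1), product (−1)^121 = -1.
The Jacobi symbol (73|125) = -1 (Zolotarev) agrees.

-1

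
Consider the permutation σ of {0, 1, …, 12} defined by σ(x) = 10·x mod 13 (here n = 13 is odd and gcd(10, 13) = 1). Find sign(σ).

+1

Orbit of 3 under x↦10x: [3, 4, 1, 10, 9, 12]… (length divides ord_13(10)).
π_10 has 3 disjoint cycles with lengths [6, 6, 1] on {0,…,12}.
sign(π) = (−1)^{n − #cycles} = (−1)^{13−3} = (−1)^10 = +1.
Via Zolotarev, sign(π_{10}) = (10|13) = +1.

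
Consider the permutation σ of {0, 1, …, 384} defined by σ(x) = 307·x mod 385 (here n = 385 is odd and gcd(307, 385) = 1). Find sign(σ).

-1

Trace 1: π^k(1) = [1, 307, 309, 153] for k=0..3.
Cycle lengths of π_307 on ℤ/385ℤ: [4, 4, 4, 4, 4, 4, 4, 4, 4, 4, 4, 4, 4, 4, 4, 4, 4, 4, 4, 4, 4, 4, 4, 4, 4, 4, 4, 4, 4, 4, 4, 4, 4, 4, 4, 4, 4, 4, 4, 4, 4, 4, 4, 4, 4, 4, 4, 4, 4, 4, 4, 4, 4, 4, 4, 4, 4, 4, 4, 4, 4, 4, 4, 4, 4, 4, 4, 4, 4, 4, 4, 4, 4, 4, 4, 4, 4, 2, 2, 2, 2, 2, 2, 2, 2, 2, 2, 2, 2, 2, 2, 2, 2, 2, 2, 2, 2, 2, 2, 2, 2, 2, 2, 2, 2, 2, 2, 2, 2, 2, 2, 2, 2, 2, 2, 1]; 116 cycles in total.
116 cycles on 385: each ℓ→(−1)^(ℓ−1), product (−1)^269 = -1.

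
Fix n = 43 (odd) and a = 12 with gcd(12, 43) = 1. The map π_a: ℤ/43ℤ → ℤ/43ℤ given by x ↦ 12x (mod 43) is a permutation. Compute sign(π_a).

Orbit of 25 under x↦12x: [25, 42, 31, 28, 35, 33, 9]… (length divides ord_43(12)).
Decompose π into cycles: lengths [42, 1] (2 cycles, including the fixed point 0).
Σ(ℓ_i−1) = 43−2 = 41; sign = (−1)^41 = -1.
Via Zolotarev, sign(π_{12}) = (12|43) = -1.

-1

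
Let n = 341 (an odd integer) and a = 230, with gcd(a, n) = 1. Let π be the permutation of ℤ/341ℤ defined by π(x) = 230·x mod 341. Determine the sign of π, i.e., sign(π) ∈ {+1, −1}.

+1

Start at x=263: 263 → 133 → 241 → 188 → 274 → 276 → 54 → … (one orbit).
17 cycles of lengths [30, 30, 30, 30, 30, 30, 30, 30, 30, 30, 30, 2, 2, 2, 2, 2, 1].
n − c = 341 − 17 = 324; sign = (−1)^324 = +1.
Check: (230/341) = +1 by Zolotarev.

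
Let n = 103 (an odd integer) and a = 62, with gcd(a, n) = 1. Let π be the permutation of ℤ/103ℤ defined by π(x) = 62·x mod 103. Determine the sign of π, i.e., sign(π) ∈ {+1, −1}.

Trace 61: π^k(61) = [61, 74, 56, 73, 97, 40, 8] for k=0..6.
2 cycles of lengths [102, 1].
2 cycles on 103: each ℓ→(−1)^(ℓ−1), product (−1)^101 = -1.
Check: (62/103) = -1 by Zolotarev.

-1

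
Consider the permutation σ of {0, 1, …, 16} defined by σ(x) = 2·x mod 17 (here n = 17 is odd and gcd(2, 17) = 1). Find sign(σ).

Trace 15: π^k(15) = [15, 13, 9, 1, 2, 4, 8] for k=0..6.
The orbit structure of x ↦ 2x mod 17: 3 orbits of sizes [8, 8, 1].
3 cycles on 17: each ℓ→(−1)^(ℓ−1), product (−1)^14 = +1.
Check: (2/17) = +1 by Zolotarev.

+1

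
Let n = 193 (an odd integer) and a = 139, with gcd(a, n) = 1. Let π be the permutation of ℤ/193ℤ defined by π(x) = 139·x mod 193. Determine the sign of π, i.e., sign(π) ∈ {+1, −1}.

Trace 6: π^k(6) = [6, 62, 126, 144, 137, 129, 175] for k=0..6.
3 cycles of lengths [96, 96, 1].
193 − 3 = 190 transpositions; sign(π) = (−1)^190 = +1.
Check: (139/193) = +1 by Zolotarev.

+1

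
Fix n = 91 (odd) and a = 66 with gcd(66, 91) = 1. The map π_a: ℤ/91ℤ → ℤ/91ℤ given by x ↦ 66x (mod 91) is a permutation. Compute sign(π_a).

Trace 66: π^k(66) = [66, 79, 27, 53, 40, 1] for k=0..5.
The orbit structure of x ↦ 66x mod 91: 26 orbits of sizes [6, 6, 6, 6, 6, 6, 6, 6, 6, 6, 6, 6, 6, 1, 1, 1, 1, 1, 1, 1, 1, 1, 1, 1, 1, 1].
Σ(ℓ_i−1) = 91−26 = 65; sign = (−1)^65 = -1.

-1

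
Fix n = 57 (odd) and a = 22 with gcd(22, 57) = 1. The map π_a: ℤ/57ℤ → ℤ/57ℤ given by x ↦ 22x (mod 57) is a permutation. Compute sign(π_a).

Trace 43: π^k(43) = [43, 34, 7, 40, 25, 37, 16] for k=0..6.
The orbit structure of x ↦ 22x mod 57: 6 orbits of sizes [18, 18, 18, 1, 1, 1].
6 cycles on 57: each ℓ→(−1)^(ℓ−1), product (−1)^51 = -1.
(22|57)_J = -1 (Zolotarev's lemma cross-check).

-1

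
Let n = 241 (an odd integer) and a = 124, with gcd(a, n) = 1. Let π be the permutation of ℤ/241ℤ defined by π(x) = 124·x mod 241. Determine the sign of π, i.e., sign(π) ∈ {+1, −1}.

-1

Trace 101: π^k(101) = [101, 233, 213, 143, 139, 125, 76] for k=0..6.
Cycle type of π: 80×3 + 1; total 4 cycles.
Σ(ℓ_i−1) = 241−4 = 237; sign = (−1)^237 = -1.
The Jacobi symbol (124|241) = -1 (Zolotarev) agrees.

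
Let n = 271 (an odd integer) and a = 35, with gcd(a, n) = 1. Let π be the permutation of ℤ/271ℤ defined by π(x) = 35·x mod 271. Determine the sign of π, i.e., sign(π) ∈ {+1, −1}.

Start at x=148: 148 → 31 → 1 → 35 → 141 → 57 → 98 → … (one orbit).
Decompose π into cycles: lengths [45, 45, 45, 45, 45, 45, 1] (7 cycles, including the fixed point 0).
271 − 7 = 264 transpositions; sign(π) = (−1)^264 = +1.

+1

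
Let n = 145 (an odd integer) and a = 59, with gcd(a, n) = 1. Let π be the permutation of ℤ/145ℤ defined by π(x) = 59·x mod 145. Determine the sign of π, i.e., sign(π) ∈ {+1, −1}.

+1

Trace 1: π^k(1) = [1, 59] for k=0..1.
87 cycles of lengths [2, 2, 2, 2, 2, 2, 2, 2, 2, 2, 2, 2, 2, 2, 2, 2, 2, 2, 2, 2, 2, 2, 2, 2, 2, 2, 2, 2, 2, 2, 2, 2, 2, 2, 2, 2, 2, 2, 2, 2, 2, 2, 2, 2, 2, 2, 2, 2, 2, 2, 2, 2, 2, 2, 2, 2, 2, 2, 1, 1, 1, 1, 1, 1, 1, 1, 1, 1, 1, 1, 1, 1, 1, 1, 1, 1, 1, 1, 1, 1, 1, 1, 1, 1, 1, 1, 1].
n − c = 145 − 87 = 58; sign = (−1)^58 = +1.
(59|145)_J = +1 (Zolotarev's lemma cross-check).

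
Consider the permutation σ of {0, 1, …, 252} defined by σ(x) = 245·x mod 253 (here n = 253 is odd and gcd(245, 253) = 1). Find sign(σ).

-1

Trace 243: π^k(243) = [243, 80, 119, 60, 26, 45, 146] for k=0..6.
Cycle lengths of π_245 on ℤ/253ℤ: [110, 110, 22, 5, 5, 1]; 6 cycles in total.
253 − 6 = 247 transpositions; sign(π) = (−1)^247 = -1.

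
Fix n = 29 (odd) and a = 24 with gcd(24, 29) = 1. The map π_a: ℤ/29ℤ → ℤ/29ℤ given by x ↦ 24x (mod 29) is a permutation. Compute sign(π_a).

+1

Start at x=25: 25 → 20 → 16 → 7 → 23 → 1 → 24 → 25 (one orbit).
5 cycles of lengths [7, 7, 7, 7, 1].
29 − 5 = 24 transpositions; sign(π) = (−1)^24 = +1.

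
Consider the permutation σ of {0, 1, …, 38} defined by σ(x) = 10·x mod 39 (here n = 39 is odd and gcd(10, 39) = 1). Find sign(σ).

+1

Trace 22: π^k(22) = [22, 25, 16, 4, 1, 10] for k=0..5.
9 cycles of lengths [6, 6, 6, 6, 6, 6, 1, 1, 1].
39 − 9 = 30 transpositions; sign(π) = (−1)^30 = +1.
Via Zolotarev, sign(π_{10}) = (10|39) = +1.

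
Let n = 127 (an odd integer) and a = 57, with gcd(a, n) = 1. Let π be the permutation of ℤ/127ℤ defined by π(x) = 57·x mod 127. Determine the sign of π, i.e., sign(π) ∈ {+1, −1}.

Start at x=95: 95 → 81 → 45 → 25 → 28 → 72 → 40 → … (one orbit).
π_57 has 2 disjoint cycles with lengths [126, 1] on {0,…,126}.
Σ(ℓ_i−1) = 127−2 = 125; sign = (−1)^125 = -1.

-1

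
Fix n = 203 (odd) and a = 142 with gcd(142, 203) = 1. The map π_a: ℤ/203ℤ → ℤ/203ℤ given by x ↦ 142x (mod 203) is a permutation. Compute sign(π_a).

-1

Trace 23: π^k(23) = [23, 18, 120, 191, 123, 8, 121] for k=0..6.
Cycle lengths of π_142 on ℤ/203ℤ: [84, 84, 28, 3, 3, 1]; 6 cycles in total.
n − c = 203 − 6 = 197; sign = (−1)^197 = -1.
(142|203)_J = -1 (Zolotarev's lemma cross-check).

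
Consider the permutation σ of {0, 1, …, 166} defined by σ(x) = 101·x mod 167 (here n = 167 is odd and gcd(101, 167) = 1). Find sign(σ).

-1

Orbit of 140 under x↦101x: [140, 112, 123, 65, 52, 75, 60]… (length divides ord_167(101)).
The orbit structure of x ↦ 101x mod 167: 2 orbits of sizes [166, 1].
Σ(ℓ_i−1) = 167−2 = 165; sign = (−1)^165 = -1.
Via Zolotarev, sign(π_{101}) = (101|167) = -1.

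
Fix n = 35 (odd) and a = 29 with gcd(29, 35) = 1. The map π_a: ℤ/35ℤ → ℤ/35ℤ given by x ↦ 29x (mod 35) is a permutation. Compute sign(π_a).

Start at x=29: 29 → 1 → 29 (one orbit).
Cycle type of π: 2×14 + 1×7; total 21 cycles.
35 − 21 = 14 transpositions; sign(π) = (−1)^14 = +1.
The Jacobi symbol (29|35) = +1 (Zolotarev) agrees.

+1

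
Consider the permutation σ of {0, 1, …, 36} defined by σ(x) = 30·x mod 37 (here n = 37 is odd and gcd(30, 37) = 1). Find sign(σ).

+1

Start at x=7: 7 → 25 → 10 → 4 → 9 → 11 → 34 → … (one orbit).
Decompose π into cycles: lengths [18, 18, 1] (3 cycles, including the fixed point 0).
With 3 cycles on 37 points, sign = (−1)^{37−3} = +1.
Via Zolotarev, sign(π_{30}) = (30|37) = +1.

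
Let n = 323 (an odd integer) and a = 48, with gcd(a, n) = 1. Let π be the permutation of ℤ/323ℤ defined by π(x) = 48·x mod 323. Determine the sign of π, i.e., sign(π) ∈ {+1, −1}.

Start at x=26: 26 → 279 → 149 → 46 → 270 → 40 → 305 → … (one orbit).
π_48 has 5 disjoint cycles with lengths [144, 144, 18, 16, 1] on {0,…,322}.
sign(π) = (−1)^{n − #cycles} = (−1)^{323−5} = (−1)^318 = +1.
The Jacobi symbol (48|323) = +1 (Zolotarev) agrees.

+1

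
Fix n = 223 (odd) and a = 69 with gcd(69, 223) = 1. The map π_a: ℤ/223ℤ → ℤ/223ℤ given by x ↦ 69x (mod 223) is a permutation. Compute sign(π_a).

Trace 116: π^k(116) = [116, 199, 128, 135, 172, 49, 36] for k=0..6.
The orbit structure of x ↦ 69x mod 223: 3 orbits of sizes [111, 111, 1].
n − c = 223 − 3 = 220; sign = (−1)^220 = +1.

+1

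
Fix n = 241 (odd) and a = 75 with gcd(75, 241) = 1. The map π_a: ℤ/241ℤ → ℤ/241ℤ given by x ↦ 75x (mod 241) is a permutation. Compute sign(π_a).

Start at x=18: 18 → 145 → 30 → 81 → 50 → 135 → 3 → … (one orbit).
The orbit structure of x ↦ 75x mod 241: 3 orbits of sizes [120, 120, 1].
3 cycles on 241: each ℓ→(−1)^(ℓ−1), product (−1)^238 = +1.
(75|241)_J = +1 (Zolotarev's lemma cross-check).

+1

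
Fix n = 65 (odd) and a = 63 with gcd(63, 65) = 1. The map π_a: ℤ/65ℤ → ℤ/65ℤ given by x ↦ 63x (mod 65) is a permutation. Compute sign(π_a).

Start at x=57: 57 → 16 → 33 → 64 → 2 → 61 → 8 → … (one orbit).
Cycle type of π: 12×5 + 4 + 1; total 7 cycles.
sign(π) = (−1)^{n − #cycles} = (−1)^{65−7} = (−1)^58 = +1.
Zolotarev: (63|65) = +1, matching the cycle-count sign.

+1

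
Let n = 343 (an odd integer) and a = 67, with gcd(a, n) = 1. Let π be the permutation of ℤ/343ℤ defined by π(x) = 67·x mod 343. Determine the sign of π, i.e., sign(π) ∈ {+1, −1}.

Start at x=275: 275 → 246 → 18 → 177 → 197 → 165 → 79 → … (one orbit).
31 cycles of lengths [21, 21, 21, 21, 21, 21, 21, 21, 21, 21, 21, 21, 21, 21, 3, 3, 3, 3, 3, 3, 3, 3, 3, 3, 3, 3, 3, 3, 3, 3, 1].
Σ(ℓ_i−1) = 343−31 = 312; sign = (−1)^312 = +1.

+1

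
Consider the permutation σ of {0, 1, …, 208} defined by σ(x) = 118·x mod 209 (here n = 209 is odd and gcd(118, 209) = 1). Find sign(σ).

Orbit of 1 under x↦118x: [1, 118, 130, 83, 180, 131, 201]… (length divides ord_209(118)).
π_118 has 6 disjoint cycles with lengths [90, 90, 10, 9, 9, 1] on {0,…,208}.
With 6 cycles on 209 points, sign = (−1)^{209−6} = -1.
Zolotarev: (118|209) = -1, matching the cycle-count sign.

-1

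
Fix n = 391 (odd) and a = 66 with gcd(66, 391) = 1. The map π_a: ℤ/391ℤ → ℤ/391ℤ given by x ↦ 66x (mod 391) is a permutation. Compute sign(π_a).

-1

Start at x=4: 4 → 264 → 220 → 53 → 370 → 178 → 18 → … (one orbit).
π_66 has 8 disjoint cycles with lengths [88, 88, 88, 88, 22, 8, 8, 1] on {0,…,390}.
Σ(ℓ_i−1) = 391−8 = 383; sign = (−1)^383 = -1.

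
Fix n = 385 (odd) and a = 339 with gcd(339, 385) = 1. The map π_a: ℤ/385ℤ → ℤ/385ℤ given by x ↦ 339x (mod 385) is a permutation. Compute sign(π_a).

-1

Trace 69: π^k(69) = [69, 291, 89, 141, 59, 366, 104] for k=0..6.
π_339 has 24 disjoint cycles with lengths [30, 30, 30, 30, 30, 30, 30, 30, 30, 30, 10, 10, 10, 10, 6, 6, 6, 6, 6, 5, 5, 2, 2, 1] on {0,…,384}.
24 cycles on 385: each ℓ→(−1)^(ℓ−1), product (−1)^361 = -1.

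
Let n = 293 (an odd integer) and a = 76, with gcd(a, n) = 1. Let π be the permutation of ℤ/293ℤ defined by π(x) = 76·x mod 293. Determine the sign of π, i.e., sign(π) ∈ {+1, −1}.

Trace 11: π^k(11) = [11, 250, 248, 96, 264, 140, 92] for k=0..6.
Cycle type of π: 292 + 1; total 2 cycles.
sign(π) = (−1)^{n − #cycles} = (−1)^{293−2} = (−1)^291 = -1.
The Jacobi symbol (76|293) = -1 (Zolotarev) agrees.

-1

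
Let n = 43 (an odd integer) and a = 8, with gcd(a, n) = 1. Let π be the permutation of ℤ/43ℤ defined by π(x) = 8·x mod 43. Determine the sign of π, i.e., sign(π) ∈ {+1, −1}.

-1

Start at x=32: 32 → 41 → 27 → 1 → 8 → 21 → 39 → … (one orbit).
Cycle type of π: 14×3 + 1; total 4 cycles.
4 cycles on 43: each ℓ→(−1)^(ℓ−1), product (−1)^39 = -1.
(8|43)_J = -1 (Zolotarev's lemma cross-check).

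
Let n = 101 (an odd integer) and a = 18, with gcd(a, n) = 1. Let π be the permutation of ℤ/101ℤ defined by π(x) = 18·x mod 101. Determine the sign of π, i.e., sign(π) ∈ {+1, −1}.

Orbit of 86 under x↦18x: [86, 33, 89, 87, 51, 9, 61]… (length divides ord_101(18)).
π_18 has 2 disjoint cycles with lengths [100, 1] on {0,…,100}.
2 cycles on 101: each ℓ→(−1)^(ℓ−1), product (−1)^99 = -1.

-1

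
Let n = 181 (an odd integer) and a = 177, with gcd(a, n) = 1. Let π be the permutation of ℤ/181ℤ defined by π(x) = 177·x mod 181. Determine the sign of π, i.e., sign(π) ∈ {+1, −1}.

+1

Start at x=82: 82 → 34 → 45 → 1 → 177 → 16 → 117 → … (one orbit).
Cycle lengths of π_177 on ℤ/181ℤ: [45, 45, 45, 45, 1]; 5 cycles in total.
5 cycles on 181: each ℓ→(−1)^(ℓ−1), product (−1)^176 = +1.
Via Zolotarev, sign(π_{177}) = (177|181) = +1.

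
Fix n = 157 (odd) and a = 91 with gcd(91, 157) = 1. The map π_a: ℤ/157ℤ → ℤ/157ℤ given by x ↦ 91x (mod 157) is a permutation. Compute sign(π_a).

Orbit of 117 under x↦91x: [117, 128, 30, 61, 56, 72, 115]… (length divides ord_157(91)).
The orbit structure of x ↦ 91x mod 157: 2 orbits of sizes [156, 1].
157 − 2 = 155 transpositions; sign(π) = (−1)^155 = -1.
Via Zolotarev, sign(π_{91}) = (91|157) = -1.

-1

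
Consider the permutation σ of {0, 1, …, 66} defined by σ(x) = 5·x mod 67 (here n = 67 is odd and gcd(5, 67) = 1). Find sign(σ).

-1

Orbit of 59 under x↦5x: [59, 27, 1, 5, 25, 58, 22]… (length divides ord_67(5)).
Cycle lengths of π_5 on ℤ/67ℤ: [22, 22, 22, 1]; 4 cycles in total.
67 − 4 = 63 transpositions; sign(π) = (−1)^63 = -1.
Zolotarev: (5|67) = -1, matching the cycle-count sign.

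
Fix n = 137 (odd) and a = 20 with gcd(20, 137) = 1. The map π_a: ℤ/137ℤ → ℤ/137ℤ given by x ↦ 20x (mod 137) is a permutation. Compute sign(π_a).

Orbit of 32 under x↦20x: [32, 92, 59, 84, 36, 35, 15]… (length divides ord_137(20)).
Cycle lengths of π_20 on ℤ/137ℤ: [136, 1]; 2 cycles in total.
sign(π) = (−1)^{n − #cycles} = (−1)^{137−2} = (−1)^135 = -1.

-1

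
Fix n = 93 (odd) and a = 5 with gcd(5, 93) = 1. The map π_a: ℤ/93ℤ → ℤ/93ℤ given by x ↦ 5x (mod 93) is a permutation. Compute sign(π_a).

-1

Trace 25: π^k(25) = [25, 32, 67, 56, 1, 5] for k=0..5.
22 cycles of lengths [6, 6, 6, 6, 6, 6, 6, 6, 6, 6, 3, 3, 3, 3, 3, 3, 3, 3, 3, 3, 2, 1].
Σ(ℓ_i−1) = 93−22 = 71; sign = (−1)^71 = -1.
Zolotarev: (5|93) = -1, matching the cycle-count sign.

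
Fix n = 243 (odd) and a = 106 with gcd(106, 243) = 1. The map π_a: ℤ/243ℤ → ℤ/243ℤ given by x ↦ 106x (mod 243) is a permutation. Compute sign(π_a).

+1

Orbit of 109 under x↦106x: [109, 133, 4, 181, 232, 49, 91]… (length divides ord_243(106)).
The orbit structure of x ↦ 106x mod 243: 11 orbits of sizes [81, 81, 27, 27, 9, 9, 3, 3, 1, 1, 1].
n − c = 243 − 11 = 232; sign = (−1)^232 = +1.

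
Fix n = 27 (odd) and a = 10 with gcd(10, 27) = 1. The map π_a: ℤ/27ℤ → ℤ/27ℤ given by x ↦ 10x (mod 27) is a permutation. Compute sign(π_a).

+1

Orbit of 10 under x↦10x: [10, 19, 1]… (length divides ord_27(10)).
15 cycles of lengths [3, 3, 3, 3, 3, 3, 1, 1, 1, 1, 1, 1, 1, 1, 1].
n − c = 27 − 15 = 12; sign = (−1)^12 = +1.
(10|27)_J = +1 (Zolotarev's lemma cross-check).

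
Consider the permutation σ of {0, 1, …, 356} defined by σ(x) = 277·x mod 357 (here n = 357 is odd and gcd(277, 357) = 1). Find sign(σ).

Orbit of 184 under x↦277x: [184, 274, 214, 16, 148, 298, 79]… (length divides ord_357(277)).
π_277 has 18 disjoint cycles with lengths [48, 48, 48, 48, 48, 48, 16, 16, 16, 3, 3, 3, 3, 3, 3, 1, 1, 1] on {0,…,356}.
With 18 cycles on 357 points, sign = (−1)^{357−18} = -1.

-1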